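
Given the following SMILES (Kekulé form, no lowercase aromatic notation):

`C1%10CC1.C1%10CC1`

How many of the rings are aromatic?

The SMILES encodes a three-membered saturated carbon ring; a three-membered saturated carbon ring.
The 3-membered ring has only sp³ atoms, so it is not fully conjugated — not aromatic (cyclopropane).
The second 3-membered ring has only sp³ atoms, so it is not fully conjugated — not aromatic (cyclopropane).
None of the rings are aromatic. Total: 0.

0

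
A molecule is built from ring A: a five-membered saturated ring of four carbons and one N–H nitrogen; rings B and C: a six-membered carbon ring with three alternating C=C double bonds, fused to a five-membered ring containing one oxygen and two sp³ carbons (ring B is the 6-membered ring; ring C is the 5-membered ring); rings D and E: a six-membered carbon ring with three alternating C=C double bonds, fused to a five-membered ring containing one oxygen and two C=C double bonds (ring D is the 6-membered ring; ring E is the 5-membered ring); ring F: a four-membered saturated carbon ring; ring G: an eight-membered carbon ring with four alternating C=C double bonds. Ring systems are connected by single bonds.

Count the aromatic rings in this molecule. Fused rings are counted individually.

Ring A has only sp³ atoms, so it is not fully conjugated — not aromatic (pyrrolidine).
Ring B is fully conjugated (every ring atom contributes a p orbital); 3 ring double bonds give 6 π electrons. Since 6 = 4n+2 (n=1), ring B is aromatic (benzene ring).
Ring C has two sp³ carbons, so it is not fully conjugated — not aromatic (oxolane ring).
Rings D and E form a fused bicyclic system (with one oxygen) with 9 sp² atoms and 10 π electrons from ring double bonds plus a heteroatom lone pair. 10 = 4(2)+2, so the system is aromatic and both rings count as aromatic (benzofuran).
Ring F has only sp³ atoms, so it is not fully conjugated — not aromatic (cyclobutane).
Ring G has only sp² ring atoms; a planar conformation would have a fully conjugated π system of 8 electrons. But 8 = 4(2), which is 4n not 4n+2, so ring G is not aromatic (cyclooctatetraene) — cyclooctatetraene distorts into a non-planar tub to avoid antiaromaticity.
Aromatic: B, D, E. Total: 3.

3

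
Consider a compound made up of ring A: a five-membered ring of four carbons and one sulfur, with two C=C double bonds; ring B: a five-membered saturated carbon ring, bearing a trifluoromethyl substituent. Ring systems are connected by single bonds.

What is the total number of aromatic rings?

Ring A is planar and fully conjugated; 2 ring double bonds (4 π electrons) plus a heteroatom lone pair (2) give 6 π electrons. Since 6 = 4n+2 (n=1), ring A is aromatic (thiophene).
Ring B has only sp³ atoms, so it is not fully conjugated — not aromatic (cyclopentane).
Aromatic: A. Total: 1.

1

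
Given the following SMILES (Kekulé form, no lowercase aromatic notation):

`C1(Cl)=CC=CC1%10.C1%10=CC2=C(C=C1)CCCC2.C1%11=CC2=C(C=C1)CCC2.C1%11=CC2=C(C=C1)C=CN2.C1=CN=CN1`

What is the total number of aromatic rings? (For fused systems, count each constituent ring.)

5

The SMILES encodes a five-membered carbon ring with two conjugated C=C double bonds and one sp³ carbon; a six-membered carbon ring with three alternating C=C double bonds, fused to a saturated six-membered carbon ring; a six-membered carbon ring with three alternating C=C double bonds, fused to a saturated five-membered carbon ring; a six-membered carbon ring with three alternating C=C double bonds, fused to a five-membered ring containing one N–H nitrogen and two C=C double bonds; a five-membered ring with nitrogens at positions 1 and 3 (one bearing H, one in a C=N bond) and two double bonds.
The 5-membered ring has one sp³ carbon, so it is not fully conjugated — not aromatic (cyclopentadiene).
The 6-membered ring has a continuous p-orbital overlap around the ring; 3 ring double bonds give 6 π electrons. That satisfies 4n+2 with n=1, so it is aromatic (benzene ring).
The second 6-membered ring has four sp³ carbons, so it is not fully conjugated — not aromatic (cyclohexane ring).
The third 6-membered ring is fully conjugated (every ring atom contributes a p orbital); 3 ring double bonds give 6 π electrons. Since 6 = 4n+2 (n=1), it is aromatic (benzene ring).
The second 5-membered ring has three sp³ carbons, so it is not fully conjugated — not aromatic (cyclopentane ring).
The fused 6/5-membered bicyclic (with one N–H) is a single π system with 9 sp² atoms and 10 π electrons from ring double bonds plus a heteroatom lone pair. 10 = 4(2)+2, so the system is aromatic and both rings count as aromatic (indole).
The 5-membered ring with two nitrogens (one N–H, one =N–) has a continuous p-orbital overlap around the ring; 2 ring double bonds (4 π electrons) plus a heteroatom lone pair (2) give 6 π electrons. Since 6 = 4n+2 (n=1), it is aromatic (imidazole).
5 of the 8 rings are aromatic. Total: 5.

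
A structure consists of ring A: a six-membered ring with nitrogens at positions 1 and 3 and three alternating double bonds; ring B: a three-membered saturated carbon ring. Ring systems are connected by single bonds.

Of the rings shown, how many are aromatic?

1

Ring A has a continuous p-orbital overlap around the ring; 3 ring double bonds give 6 π electrons. Since 6 = 4n+2 (n=1), ring A is aromatic (pyrimidine).
Ring B has only sp³ atoms, so it is not fully conjugated — not aromatic (cyclopropane).
Aromatic: A. Total: 1.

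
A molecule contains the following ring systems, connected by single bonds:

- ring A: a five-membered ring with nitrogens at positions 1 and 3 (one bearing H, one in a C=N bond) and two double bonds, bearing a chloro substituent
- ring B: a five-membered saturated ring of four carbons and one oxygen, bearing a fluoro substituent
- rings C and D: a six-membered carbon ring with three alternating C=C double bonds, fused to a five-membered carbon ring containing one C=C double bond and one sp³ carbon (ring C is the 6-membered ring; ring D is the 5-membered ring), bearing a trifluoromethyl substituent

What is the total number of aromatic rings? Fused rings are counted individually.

2

Ring A is planar and fully conjugated; 2 ring double bonds (4 π electrons) plus a heteroatom lone pair (2) give 6 π electrons. That satisfies 4n+2 with n=1, so ring A is aromatic (imidazole).
Ring B has only sp³ atoms, so it is not fully conjugated — not aromatic (tetrahydrofuran).
Ring C is planar and fully conjugated; 3 ring double bonds give 6 π electrons. Since 6 = 4n+2 (n=1), ring C is aromatic (benzene ring).
Ring D has one sp³ carbon, so it is not fully conjugated — not aromatic (cyclopentene ring).
Aromatic: A, C. Total: 2.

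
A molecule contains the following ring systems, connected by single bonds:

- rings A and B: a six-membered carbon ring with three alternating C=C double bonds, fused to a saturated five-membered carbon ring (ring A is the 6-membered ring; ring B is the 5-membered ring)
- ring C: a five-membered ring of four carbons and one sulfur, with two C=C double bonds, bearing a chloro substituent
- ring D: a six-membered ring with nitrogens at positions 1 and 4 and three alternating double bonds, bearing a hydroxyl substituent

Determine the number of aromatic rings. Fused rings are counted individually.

3

Ring A is planar and fully conjugated; 3 ring double bonds give 6 π electrons. Since 6 = 4n+2 (n=1), ring A is aromatic (benzene ring).
Ring B has three sp³ carbons, so it is not fully conjugated — not aromatic (cyclopentane ring).
Ring C is fully conjugated (every ring atom contributes a p orbital); 2 ring double bonds (4 π electrons) plus a heteroatom lone pair (2) give 6 π electrons. Since 6 = 4n+2 (n=1), ring C is aromatic (thiophene).
Ring D is fully conjugated (every ring atom contributes a p orbital); 3 ring double bonds give 6 π electrons. Since 6 = 4n+2 (n=1), ring D is aromatic (pyrazine).
Aromatic: A, C, D. Total: 3.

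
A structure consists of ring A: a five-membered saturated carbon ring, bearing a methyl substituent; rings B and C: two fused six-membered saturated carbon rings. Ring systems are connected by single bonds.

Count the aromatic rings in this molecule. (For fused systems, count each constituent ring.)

0

Ring A has only sp³ atoms, so it is not fully conjugated — not aromatic (cyclopentane).
Ring B has only sp³ atoms, so it is not fully conjugated — not aromatic (cyclohexane ring).
Ring C has only sp³ atoms, so it is not fully conjugated — not aromatic (cyclohexane ring).
No ring is aromatic. Total: 0.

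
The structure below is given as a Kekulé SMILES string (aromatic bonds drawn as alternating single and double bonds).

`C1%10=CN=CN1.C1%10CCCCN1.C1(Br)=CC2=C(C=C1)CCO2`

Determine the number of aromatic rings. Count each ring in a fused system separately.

2

The SMILES encodes a five-membered ring with nitrogens at positions 1 and 3 (one bearing H, one in a C=N bond) and two double bonds; a six-membered saturated ring of five carbons and one N–H nitrogen; a six-membered carbon ring with three alternating C=C double bonds, fused to a five-membered ring containing one oxygen and two sp³ carbons.
The 5-membered ring with two nitrogens (one N–H, one =N–) is fully conjugated (every ring atom contributes a p orbital); 2 ring double bonds (4 π electrons) plus a heteroatom lone pair (2) give 6 π electrons. Since 6 = 4n+2 (n=1), it is aromatic (imidazole).
The 6-membered ring with one N–H has only sp³ atoms, so it is not fully conjugated — not aromatic (piperidine).
The 6-membered ring has a continuous p-orbital overlap around the ring; 3 ring double bonds give 6 π electrons. 6 = 4(1)+2, so it is aromatic (benzene ring).
The 5-membered ring with one oxygen has two sp³ carbons, so it is not fully conjugated — not aromatic (oxolane ring).
2 of the 4 rings are aromatic. Total: 2.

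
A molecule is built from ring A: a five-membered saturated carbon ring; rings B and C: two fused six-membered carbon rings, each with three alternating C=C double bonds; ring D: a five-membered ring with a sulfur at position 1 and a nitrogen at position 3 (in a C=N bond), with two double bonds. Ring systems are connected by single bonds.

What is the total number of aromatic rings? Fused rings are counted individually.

Ring A has only sp³ atoms, so it is not fully conjugated — not aromatic (cyclopentane).
Rings B and C form a fused bicyclic system with 10 sp² atoms and 10 π electrons from ring double bonds. 10 = 4(2)+2, so the system is aromatic and both rings count as aromatic (naphthalene).
Ring D is planar and fully conjugated; 2 ring double bonds (4 π electrons) plus a heteroatom lone pair (2) give 6 π electrons. Since 6 = 4n+2 (n=1), ring D is aromatic (thiazole).
Aromatic: B, C, D. Total: 3.

3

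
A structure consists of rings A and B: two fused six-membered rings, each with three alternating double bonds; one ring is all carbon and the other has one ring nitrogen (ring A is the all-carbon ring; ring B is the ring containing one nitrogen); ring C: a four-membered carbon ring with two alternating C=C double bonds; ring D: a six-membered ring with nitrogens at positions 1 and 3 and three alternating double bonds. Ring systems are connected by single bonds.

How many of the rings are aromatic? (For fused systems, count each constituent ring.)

3

Rings A and B form a fused bicyclic system (with one nitrogen) with 10 sp² atoms and 10 π electrons from ring double bonds. 10 = 4(2)+2, so the system is aromatic and both rings count as aromatic (quinoline).
Ring C has only sp² ring atoms; a planar conformation would have a fully conjugated π system of 4 electrons. But 4 = 4(1), which is 4n not 4n+2, so ring C is not aromatic (cyclobutadiene) — cyclobutadiene is antiaromatic and distorts to a rectangle.
Ring D has a continuous p-orbital overlap around the ring; 3 ring double bonds give 6 π electrons. That satisfies 4n+2 with n=1, so ring D is aromatic (pyrimidine).
Aromatic: A, B, D. Total: 3.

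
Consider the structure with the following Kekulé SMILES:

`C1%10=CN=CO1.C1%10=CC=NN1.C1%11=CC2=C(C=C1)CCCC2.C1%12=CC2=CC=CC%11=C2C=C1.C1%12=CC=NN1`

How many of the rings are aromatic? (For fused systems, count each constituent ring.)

6

The SMILES encodes a five-membered ring with an oxygen at position 1 and a nitrogen at position 3 (in a C=N bond), with two double bonds; a five-membered ring with two adjacent nitrogens (one bearing H, one in a double bond) and two double bonds; a six-membered carbon ring with three alternating C=C double bonds, fused to a saturated six-membered carbon ring; two fused six-membered carbon rings, each with three alternating C=C double bonds; a five-membered ring with two adjacent nitrogens (one bearing H, one in a double bond) and two double bonds.
The 5-membered ring with one oxygen and one =N– is fully conjugated (every ring atom contributes a p orbital); 2 ring double bonds (4 π electrons) plus a heteroatom lone pair (2) give 6 π electrons. Since 6 = 4n+2 (n=1), it is aromatic (oxazole).
The 5-membered ring with two adjacent nitrogens (one N–H, one =N–) has a continuous p-orbital overlap around the ring; 2 ring double bonds (4 π electrons) plus a heteroatom lone pair (2) give 6 π electrons. That satisfies 4n+2 with n=1, so it is aromatic (pyrazole).
The 6-membered ring has a continuous p-orbital overlap around the ring; 3 ring double bonds give 6 π electrons. 6 = 4(1)+2, so it is aromatic (benzene ring).
The second 6-membered ring has four sp³ carbons, so it is not fully conjugated — not aromatic (cyclohexane ring).
The fused 6/6-membered bicyclic is a single π system with 10 sp² atoms and 10 π electrons from ring double bonds. 10 = 4(2)+2, so the system is aromatic and both rings count as aromatic (naphthalene).
The second 5-membered ring with two adjacent nitrogens (one N–H, one =N–) is planar and fully conjugated; 2 ring double bonds (4 π electrons) plus a heteroatom lone pair (2) give 6 π electrons. That satisfies 4n+2 with n=1, so it is aromatic (pyrazole).
6 of the 7 rings are aromatic. Total: 6.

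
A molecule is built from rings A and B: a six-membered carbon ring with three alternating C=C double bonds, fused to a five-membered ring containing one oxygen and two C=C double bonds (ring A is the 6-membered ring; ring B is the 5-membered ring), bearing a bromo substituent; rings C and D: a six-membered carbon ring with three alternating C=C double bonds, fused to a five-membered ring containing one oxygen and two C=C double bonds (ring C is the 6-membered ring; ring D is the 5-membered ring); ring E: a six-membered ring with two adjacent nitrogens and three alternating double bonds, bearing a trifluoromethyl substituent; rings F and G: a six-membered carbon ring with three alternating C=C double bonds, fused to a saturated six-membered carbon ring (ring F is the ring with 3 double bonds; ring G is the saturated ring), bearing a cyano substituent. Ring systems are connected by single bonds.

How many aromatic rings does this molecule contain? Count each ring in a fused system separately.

Rings A and B form a fused bicyclic system (with one oxygen) with 9 sp² atoms and 10 π electrons from ring double bonds plus a heteroatom lone pair. 10 = 4(2)+2, so the system is aromatic and both rings count as aromatic (benzofuran).
Rings C and D form a fused bicyclic system (with one oxygen) with 9 sp² atoms and 10 π electrons from ring double bonds plus a heteroatom lone pair. 10 = 4(2)+2, so the system is aromatic and both rings count as aromatic (benzofuran).
Ring E has a continuous p-orbital overlap around the ring; 3 ring double bonds give 6 π electrons. That satisfies 4n+2 with n=1, so ring E is aromatic (pyridazine).
Ring F is planar and fully conjugated; 3 ring double bonds give 6 π electrons. Since 6 = 4n+2 (n=1), ring F is aromatic (benzene ring).
Ring G has four sp³ carbons, so it is not fully conjugated — not aromatic (cyclohexane ring).
Aromatic: A, B, C, D, E, F. Total: 6.

6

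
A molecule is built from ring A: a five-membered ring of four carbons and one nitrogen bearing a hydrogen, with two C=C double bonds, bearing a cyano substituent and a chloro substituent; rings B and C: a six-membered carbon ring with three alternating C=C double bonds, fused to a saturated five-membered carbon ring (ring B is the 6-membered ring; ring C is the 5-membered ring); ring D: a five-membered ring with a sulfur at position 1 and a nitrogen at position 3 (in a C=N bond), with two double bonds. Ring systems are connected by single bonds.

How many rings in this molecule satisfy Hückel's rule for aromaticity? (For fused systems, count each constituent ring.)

3

Ring A has a continuous p-orbital overlap around the ring; 2 ring double bonds (4 π electrons) plus a heteroatom lone pair (2) give 6 π electrons. 6 = 4(1)+2, so ring A is aromatic (pyrrole).
Ring B is fully conjugated (every ring atom contributes a p orbital); 3 ring double bonds give 6 π electrons. 6 = 4(1)+2, so ring B is aromatic (benzene ring).
Ring C has three sp³ carbons, so it is not fully conjugated — not aromatic (cyclopentane ring).
Ring D is planar and fully conjugated; 2 ring double bonds (4 π electrons) plus a heteroatom lone pair (2) give 6 π electrons. 6 = 4(1)+2, so ring D is aromatic (thiazole).
Aromatic: A, B, D. Total: 3.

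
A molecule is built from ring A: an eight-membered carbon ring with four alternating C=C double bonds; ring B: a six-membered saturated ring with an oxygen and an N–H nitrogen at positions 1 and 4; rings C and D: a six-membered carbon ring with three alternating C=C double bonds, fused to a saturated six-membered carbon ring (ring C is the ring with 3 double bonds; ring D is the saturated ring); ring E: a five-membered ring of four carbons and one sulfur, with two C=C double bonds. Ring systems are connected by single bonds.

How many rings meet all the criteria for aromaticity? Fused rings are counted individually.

Ring A has only sp² ring atoms; a planar conformation would have a fully conjugated π system of 8 electrons. But 8 = 4(2), which is 4n not 4n+2, so ring A is not aromatic (cyclooctatetraene) — cyclooctatetraene distorts into a non-planar tub to avoid antiaromaticity.
Ring B has only sp³ atoms, so it is not fully conjugated — not aromatic (morpholine).
Ring C is planar and fully conjugated; 3 ring double bonds give 6 π electrons. Since 6 = 4n+2 (n=1), ring C is aromatic (benzene ring).
Ring D has four sp³ carbons, so it is not fully conjugated — not aromatic (cyclohexane ring).
Ring E has a continuous p-orbital overlap around the ring; 2 ring double bonds (4 π electrons) plus a heteroatom lone pair (2) give 6 π electrons. That satisfies 4n+2 with n=1, so ring E is aromatic (thiophene).
Aromatic: C, E. Total: 2.

2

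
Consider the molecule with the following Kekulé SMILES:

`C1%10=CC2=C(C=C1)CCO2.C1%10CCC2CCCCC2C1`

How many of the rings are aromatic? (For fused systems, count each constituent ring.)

1

The SMILES encodes a six-membered carbon ring with three alternating C=C double bonds, fused to a five-membered ring containing one oxygen and two sp³ carbons; two fused six-membered saturated carbon rings.
The 6-membered ring has a continuous p-orbital overlap around the ring; 3 ring double bonds give 6 π electrons. That satisfies 4n+2 with n=1, so it is aromatic (benzene ring).
The 5-membered ring with one oxygen has two sp³ carbons, so it is not fully conjugated — not aromatic (oxolane ring).
The second 6-membered ring has only sp³ atoms, so it is not fully conjugated — not aromatic (cyclohexane ring).
The third 6-membered ring has only sp³ atoms, so it is not fully conjugated — not aromatic (cyclohexane ring).
1 of the 4 rings is aromatic. Total: 1.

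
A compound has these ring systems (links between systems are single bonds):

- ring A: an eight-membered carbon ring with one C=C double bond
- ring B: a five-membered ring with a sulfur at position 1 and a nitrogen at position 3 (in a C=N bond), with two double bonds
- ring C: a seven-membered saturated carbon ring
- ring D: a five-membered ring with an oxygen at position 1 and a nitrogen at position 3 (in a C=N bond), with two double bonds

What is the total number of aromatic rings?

Ring A has six sp³ carbons, so it is not fully conjugated — not aromatic (cyclooctene).
Ring B is fully conjugated (every ring atom contributes a p orbital); 2 ring double bonds (4 π electrons) plus a heteroatom lone pair (2) give 6 π electrons. Since 6 = 4n+2 (n=1), ring B is aromatic (thiazole).
Ring C has only sp³ atoms, so it is not fully conjugated — not aromatic (cycloheptane).
Ring D is fully conjugated (every ring atom contributes a p orbital); 2 ring double bonds (4 π electrons) plus a heteroatom lone pair (2) give 6 π electrons. That satisfies 4n+2 with n=1, so ring D is aromatic (oxazole).
Aromatic: B, D. Total: 2.

2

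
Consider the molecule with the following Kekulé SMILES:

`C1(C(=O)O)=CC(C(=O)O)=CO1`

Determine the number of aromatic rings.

1

The SMILES encodes a five-membered ring of four carbons and one oxygen, with two C=C double bonds.
The 5-membered ring with one oxygen is planar and fully conjugated; 2 ring double bonds (4 π electrons) plus a heteroatom lone pair (2) give 6 π electrons. Since 6 = 4n+2 (n=1), it is aromatic (furan).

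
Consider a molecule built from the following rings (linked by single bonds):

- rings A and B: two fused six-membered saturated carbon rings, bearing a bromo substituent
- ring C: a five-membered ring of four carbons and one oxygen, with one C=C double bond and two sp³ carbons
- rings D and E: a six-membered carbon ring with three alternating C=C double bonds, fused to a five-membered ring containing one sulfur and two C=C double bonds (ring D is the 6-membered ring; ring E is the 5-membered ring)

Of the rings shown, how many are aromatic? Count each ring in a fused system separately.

2

Ring A has only sp³ atoms, so it is not fully conjugated — not aromatic (cyclohexane ring).
Ring B has only sp³ atoms, so it is not fully conjugated — not aromatic (cyclohexane ring).
Ring C has two sp³ carbons, so it is not fully conjugated — not aromatic (2,3-dihydrofuran).
Rings D and E form a fused bicyclic system (with one sulfur) with 9 sp² atoms and 10 π electrons from ring double bonds plus a heteroatom lone pair. 10 = 4(2)+2, so the system is aromatic and both rings count as aromatic (benzothiophene).
Aromatic: D, E. Total: 2.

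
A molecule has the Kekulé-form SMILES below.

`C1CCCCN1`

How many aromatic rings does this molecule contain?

The SMILES encodes a six-membered saturated ring of five carbons and one N–H nitrogen.
The 6-membered ring with one N–H has only sp³ atoms, so it is not fully conjugated — not aromatic (piperidine).

0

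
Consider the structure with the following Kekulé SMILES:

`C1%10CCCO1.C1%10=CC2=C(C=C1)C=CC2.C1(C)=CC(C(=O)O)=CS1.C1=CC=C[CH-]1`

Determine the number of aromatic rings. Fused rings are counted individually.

3

The SMILES encodes a five-membered saturated ring of four carbons and one oxygen; a six-membered carbon ring with three alternating C=C double bonds, fused to a five-membered carbon ring containing one C=C double bond and one sp³ carbon; a five-membered ring of four carbons and one sulfur, with two C=C double bonds; a five-membered all-carbon ring bearing a negative charge on one carbon, with two C=C double bonds.
The 5-membered ring with one oxygen has only sp³ atoms, so it is not fully conjugated — not aromatic (tetrahydrofuran).
The 6-membered ring has a continuous p-orbital overlap around the ring; 3 ring double bonds give 6 π electrons. 6 = 4(1)+2, so it is aromatic (benzene ring).
The 5-membered ring has one sp³ carbon, so it is not fully conjugated — not aromatic (cyclopentene ring).
The 5-membered ring with one sulfur is fully conjugated (every ring atom contributes a p orbital); 2 ring double bonds (4 π electrons) plus a heteroatom lone pair (2) give 6 π electrons. Since 6 = 4n+2 (n=1), it is aromatic (thiophene).
The second 5-membered ring is fully conjugated (every ring atom contributes a p orbital); 2 ring double bonds (4 π electrons) plus the carbanion lone pair (2) give 6 π electrons. That satisfies 4n+2 with n=1, so it is aromatic (cyclopentadienyl anion).
3 of the 5 rings are aromatic. Total: 3.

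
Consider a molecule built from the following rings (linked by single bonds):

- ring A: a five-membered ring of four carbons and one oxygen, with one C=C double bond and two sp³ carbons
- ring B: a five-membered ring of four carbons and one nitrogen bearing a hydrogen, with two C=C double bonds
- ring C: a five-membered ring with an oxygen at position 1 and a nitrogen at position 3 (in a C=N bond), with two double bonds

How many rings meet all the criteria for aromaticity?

2

Ring A has two sp³ carbons, so it is not fully conjugated — not aromatic (2,3-dihydrofuran).
Ring B has a continuous p-orbital overlap around the ring; 2 ring double bonds (4 π electrons) plus a heteroatom lone pair (2) give 6 π electrons. That satisfies 4n+2 with n=1, so ring B is aromatic (pyrrole).
Ring C has a continuous p-orbital overlap around the ring; 2 ring double bonds (4 π electrons) plus a heteroatom lone pair (2) give 6 π electrons. 6 = 4(1)+2, so ring C is aromatic (oxazole).
Aromatic: B, C. Total: 2.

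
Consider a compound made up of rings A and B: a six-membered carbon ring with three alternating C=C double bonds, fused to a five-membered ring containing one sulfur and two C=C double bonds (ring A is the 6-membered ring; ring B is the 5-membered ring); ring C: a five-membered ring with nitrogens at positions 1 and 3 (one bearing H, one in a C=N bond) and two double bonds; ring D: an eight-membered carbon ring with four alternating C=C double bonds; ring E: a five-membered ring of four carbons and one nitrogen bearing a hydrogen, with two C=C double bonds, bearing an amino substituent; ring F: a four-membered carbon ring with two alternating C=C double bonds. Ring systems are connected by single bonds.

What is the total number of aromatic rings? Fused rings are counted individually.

4

Rings A and B form a fused bicyclic system (with one sulfur) with 9 sp² atoms and 10 π electrons from ring double bonds plus a heteroatom lone pair. 10 = 4(2)+2, so the system is aromatic and both rings count as aromatic (benzothiophene).
Ring C has a continuous p-orbital overlap around the ring; 2 ring double bonds (4 π electrons) plus a heteroatom lone pair (2) give 6 π electrons. That satisfies 4n+2 with n=1, so ring C is aromatic (imidazole).
Ring D has only sp² ring atoms; a planar conformation would have a fully conjugated π system of 8 electrons. But 8 = 4(2), which is 4n not 4n+2, so ring D is not aromatic (cyclooctatetraene) — cyclooctatetraene distorts into a non-planar tub to avoid antiaromaticity.
Ring E is fully conjugated (every ring atom contributes a p orbital); 2 ring double bonds (4 π electrons) plus a heteroatom lone pair (2) give 6 π electrons. 6 = 4(1)+2, so ring E is aromatic (pyrrole).
Ring F has only sp² ring atoms; a planar conformation would have a fully conjugated π system of 4 electrons. But 4 = 4(1), which is 4n not 4n+2, so ring F is not aromatic (cyclobutadiene) — cyclobutadiene is antiaromatic and distorts to a rectangle.
Aromatic: A, B, C, E. Total: 4.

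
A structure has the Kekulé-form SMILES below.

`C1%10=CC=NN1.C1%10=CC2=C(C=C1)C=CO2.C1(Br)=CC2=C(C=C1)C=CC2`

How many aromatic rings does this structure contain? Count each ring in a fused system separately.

The SMILES encodes a five-membered ring with two adjacent nitrogens (one bearing H, one in a double bond) and two double bonds; a six-membered carbon ring with three alternating C=C double bonds, fused to a five-membered ring containing one oxygen and two C=C double bonds; a six-membered carbon ring with three alternating C=C double bonds, fused to a five-membered carbon ring containing one C=C double bond and one sp³ carbon.
The 5-membered ring with two adjacent nitrogens (one N–H, one =N–) is fully conjugated (every ring atom contributes a p orbital); 2 ring double bonds (4 π electrons) plus a heteroatom lone pair (2) give 6 π electrons. Since 6 = 4n+2 (n=1), it is aromatic (pyrazole).
The fused 6/5-membered bicyclic (with one oxygen) is a single π system with 9 sp² atoms and 10 π electrons from ring double bonds plus a heteroatom lone pair. 10 = 4(2)+2, so the system is aromatic and both rings count as aromatic (benzofuran).
The 6-membered ring has a continuous p-orbital overlap around the ring; 3 ring double bonds give 6 π electrons. Since 6 = 4n+2 (n=1), it is aromatic (benzene ring).
The 5-membered ring has one sp³ carbon, so it is not fully conjugated — not aromatic (cyclopentene ring).
4 of the 5 rings are aromatic. Total: 4.

4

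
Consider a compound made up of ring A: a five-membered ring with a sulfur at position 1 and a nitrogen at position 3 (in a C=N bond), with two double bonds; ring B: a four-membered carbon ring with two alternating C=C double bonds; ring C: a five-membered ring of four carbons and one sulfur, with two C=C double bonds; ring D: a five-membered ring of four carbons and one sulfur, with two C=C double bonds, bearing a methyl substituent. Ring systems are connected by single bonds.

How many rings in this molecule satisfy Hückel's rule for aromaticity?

Ring A is fully conjugated (every ring atom contributes a p orbital); 2 ring double bonds (4 π electrons) plus a heteroatom lone pair (2) give 6 π electrons. Since 6 = 4n+2 (n=1), ring A is aromatic (thiazole).
Ring B has only sp² ring atoms; a planar conformation would have a fully conjugated π system of 4 electrons. But 4 = 4(1), which is 4n not 4n+2, so ring B is not aromatic (cyclobutadiene) — cyclobutadiene is antiaromatic and distorts to a rectangle.
Ring C has a continuous p-orbital overlap around the ring; 2 ring double bonds (4 π electrons) plus a heteroatom lone pair (2) give 6 π electrons. That satisfies 4n+2 with n=1, so ring C is aromatic (thiophene).
Ring D is planar and fully conjugated; 2 ring double bonds (4 π electrons) plus a heteroatom lone pair (2) give 6 π electrons. That satisfies 4n+2 with n=1, so ring D is aromatic (thiophene).
Aromatic: A, C, D. Total: 3.

3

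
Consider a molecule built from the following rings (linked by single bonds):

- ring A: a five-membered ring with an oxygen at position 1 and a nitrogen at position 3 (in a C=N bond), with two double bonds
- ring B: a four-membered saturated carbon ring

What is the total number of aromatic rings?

Ring A is fully conjugated (every ring atom contributes a p orbital); 2 ring double bonds (4 π electrons) plus a heteroatom lone pair (2) give 6 π electrons. That satisfies 4n+2 with n=1, so ring A is aromatic (oxazole).
Ring B has only sp³ atoms, so it is not fully conjugated — not aromatic (cyclobutane).
Aromatic: A. Total: 1.

1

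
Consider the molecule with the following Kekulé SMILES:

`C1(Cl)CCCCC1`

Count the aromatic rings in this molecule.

0

The SMILES encodes a six-membered saturated carbon ring.
The 6-membered ring has only sp³ atoms, so it is not fully conjugated — not aromatic (cyclohexane).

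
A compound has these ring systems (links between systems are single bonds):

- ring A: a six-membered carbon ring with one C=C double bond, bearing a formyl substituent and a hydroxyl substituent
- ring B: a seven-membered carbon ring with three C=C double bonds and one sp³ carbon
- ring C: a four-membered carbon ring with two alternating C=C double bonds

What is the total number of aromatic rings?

Ring A has four sp³ carbons, so it is not fully conjugated — not aromatic (cyclohexene).
Ring B has one sp³ carbon, so it is not fully conjugated — not aromatic (cycloheptatriene).
Ring C has only sp² ring atoms; a planar conformation would have a fully conjugated π system of 4 electrons. But 4 = 4(1), which is 4n not 4n+2, so ring C is not aromatic (cyclobutadiene) — cyclobutadiene is antiaromatic and distorts to a rectangle.
No ring is aromatic. Total: 0.

0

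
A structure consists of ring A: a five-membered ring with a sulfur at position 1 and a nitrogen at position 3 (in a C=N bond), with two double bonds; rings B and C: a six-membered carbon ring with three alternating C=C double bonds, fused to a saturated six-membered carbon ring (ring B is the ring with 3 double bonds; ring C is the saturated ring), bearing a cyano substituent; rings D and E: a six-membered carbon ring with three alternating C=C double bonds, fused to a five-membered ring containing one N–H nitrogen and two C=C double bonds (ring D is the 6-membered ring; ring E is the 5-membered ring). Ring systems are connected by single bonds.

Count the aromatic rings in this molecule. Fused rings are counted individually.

4

Ring A has a continuous p-orbital overlap around the ring; 2 ring double bonds (4 π electrons) plus a heteroatom lone pair (2) give 6 π electrons. Since 6 = 4n+2 (n=1), ring A is aromatic (thiazole).
Ring B has a continuous p-orbital overlap around the ring; 3 ring double bonds give 6 π electrons. Since 6 = 4n+2 (n=1), ring B is aromatic (benzene ring).
Ring C has four sp³ carbons, so it is not fully conjugated — not aromatic (cyclohexane ring).
Rings D and E form a fused bicyclic system (with one N–H) with 9 sp² atoms and 10 π electrons from ring double bonds plus a heteroatom lone pair. 10 = 4(2)+2, so the system is aromatic and both rings count as aromatic (indole).
Aromatic: A, B, D, E. Total: 4.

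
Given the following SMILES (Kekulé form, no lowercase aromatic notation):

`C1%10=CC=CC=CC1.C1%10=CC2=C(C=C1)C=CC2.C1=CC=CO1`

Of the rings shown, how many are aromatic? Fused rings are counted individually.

The SMILES encodes a seven-membered carbon ring with three C=C double bonds and one sp³ carbon; a six-membered carbon ring with three alternating C=C double bonds, fused to a five-membered carbon ring containing one C=C double bond and one sp³ carbon; a five-membered ring of four carbons and one oxygen, with two C=C double bonds.
The 7-membered ring has one sp³ carbon, so it is not fully conjugated — not aromatic (cycloheptatriene).
The 6-membered ring is planar and fully conjugated; 3 ring double bonds give 6 π electrons. Since 6 = 4n+2 (n=1), it is aromatic (benzene ring).
The 5-membered ring has one sp³ carbon, so it is not fully conjugated — not aromatic (cyclopentene ring).
The 5-membered ring with one oxygen is fully conjugated (every ring atom contributes a p orbital); 2 ring double bonds (4 π electrons) plus a heteroatom lone pair (2) give 6 π electrons. That satisfies 4n+2 with n=1, so it is aromatic (furan).
2 of the 4 rings are aromatic. Total: 2.

2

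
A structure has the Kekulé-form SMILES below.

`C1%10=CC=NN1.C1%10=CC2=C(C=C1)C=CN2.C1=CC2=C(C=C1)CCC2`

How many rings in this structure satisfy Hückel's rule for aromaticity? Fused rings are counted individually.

The SMILES encodes a five-membered ring with two adjacent nitrogens (one bearing H, one in a double bond) and two double bonds; a six-membered carbon ring with three alternating C=C double bonds, fused to a five-membered ring containing one N–H nitrogen and two C=C double bonds; a six-membered carbon ring with three alternating C=C double bonds, fused to a saturated five-membered carbon ring.
The 5-membered ring with two adjacent nitrogens (one N–H, one =N–) is planar and fully conjugated; 2 ring double bonds (4 π electrons) plus a heteroatom lone pair (2) give 6 π electrons. 6 = 4(1)+2, so it is aromatic (pyrazole).
The fused 6/5-membered bicyclic (with one N–H) is a single π system with 9 sp² atoms and 10 π electrons from ring double bonds plus a heteroatom lone pair. 10 = 4(2)+2, so the system is aromatic and both rings count as aromatic (indole).
The 6-membered ring is fully conjugated (every ring atom contributes a p orbital); 3 ring double bonds give 6 π electrons. 6 = 4(1)+2, so it is aromatic (benzene ring).
The 5-membered ring has three sp³ carbons, so it is not fully conjugated — not aromatic (cyclopentane ring).
4 of the 5 rings are aromatic. Total: 4.

4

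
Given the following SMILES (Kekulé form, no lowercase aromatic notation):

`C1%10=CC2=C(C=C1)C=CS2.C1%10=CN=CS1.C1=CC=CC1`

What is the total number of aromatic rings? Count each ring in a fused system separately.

3

The SMILES encodes a six-membered carbon ring with three alternating C=C double bonds, fused to a five-membered ring containing one sulfur and two C=C double bonds; a five-membered ring with a sulfur at position 1 and a nitrogen at position 3 (in a C=N bond), with two double bonds; a five-membered carbon ring with two conjugated C=C double bonds and one sp³ carbon.
The fused 6/5-membered bicyclic (with one sulfur) is a single π system with 9 sp² atoms and 10 π electrons from ring double bonds plus a heteroatom lone pair. 10 = 4(2)+2, so the system is aromatic and both rings count as aromatic (benzothiophene).
The 5-membered ring with one sulfur and one =N– has a continuous p-orbital overlap around the ring; 2 ring double bonds (4 π electrons) plus a heteroatom lone pair (2) give 6 π electrons. 6 = 4(1)+2, so it is aromatic (thiazole).
The 5-membered ring has one sp³ carbon, so it is not fully conjugated — not aromatic (cyclopentadiene).
3 of the 4 rings are aromatic. Total: 3.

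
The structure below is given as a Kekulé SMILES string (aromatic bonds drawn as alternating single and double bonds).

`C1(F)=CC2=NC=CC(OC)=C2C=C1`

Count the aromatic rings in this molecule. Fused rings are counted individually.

The SMILES encodes two fused six-membered rings, each with three alternating double bonds; one ring is all carbon and the other has one ring nitrogen.
The fused 6/6-membered bicyclic (with one nitrogen) is a single π system with 10 sp² atoms and 10 π electrons from ring double bonds. 10 = 4(2)+2, so the system is aromatic and both rings count as aromatic (quinoline).
2 of the 2 rings are aromatic. Total: 2.

2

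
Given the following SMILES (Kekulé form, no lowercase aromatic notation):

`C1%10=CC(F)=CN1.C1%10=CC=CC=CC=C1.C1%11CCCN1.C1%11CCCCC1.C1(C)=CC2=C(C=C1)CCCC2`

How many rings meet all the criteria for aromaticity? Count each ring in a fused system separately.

2

The SMILES encodes a five-membered ring of four carbons and one nitrogen bearing a hydrogen, with two C=C double bonds; an eight-membered carbon ring with four alternating C=C double bonds; a five-membered saturated ring of four carbons and one N–H nitrogen; a six-membered saturated carbon ring; a six-membered carbon ring with three alternating C=C double bonds, fused to a saturated six-membered carbon ring.
The 5-membered ring with one N–H is fully conjugated (every ring atom contributes a p orbital); 2 ring double bonds (4 π electrons) plus a heteroatom lone pair (2) give 6 π electrons. That satisfies 4n+2 with n=1, so it is aromatic (pyrrole).
The 8-membered ring has only sp² ring atoms; a planar conformation would have a fully conjugated π system of 8 electrons. But 8 = 4(2), which is 4n not 4n+2, so it is not aromatic (cyclooctatetraene) — cyclooctatetraene distorts into a non-planar tub to avoid antiaromaticity.
The second 5-membered ring with one N–H has only sp³ atoms, so it is not fully conjugated — not aromatic (pyrrolidine).
The 6-membered ring has only sp³ atoms, so it is not fully conjugated — not aromatic (cyclohexane).
The second 6-membered ring has a continuous p-orbital overlap around the ring; 3 ring double bonds give 6 π electrons. That satisfies 4n+2 with n=1, so it is aromatic (benzene ring).
The third 6-membered ring has four sp³ carbons, so it is not fully conjugated — not aromatic (cyclohexane ring).
2 of the 6 rings are aromatic. Total: 2.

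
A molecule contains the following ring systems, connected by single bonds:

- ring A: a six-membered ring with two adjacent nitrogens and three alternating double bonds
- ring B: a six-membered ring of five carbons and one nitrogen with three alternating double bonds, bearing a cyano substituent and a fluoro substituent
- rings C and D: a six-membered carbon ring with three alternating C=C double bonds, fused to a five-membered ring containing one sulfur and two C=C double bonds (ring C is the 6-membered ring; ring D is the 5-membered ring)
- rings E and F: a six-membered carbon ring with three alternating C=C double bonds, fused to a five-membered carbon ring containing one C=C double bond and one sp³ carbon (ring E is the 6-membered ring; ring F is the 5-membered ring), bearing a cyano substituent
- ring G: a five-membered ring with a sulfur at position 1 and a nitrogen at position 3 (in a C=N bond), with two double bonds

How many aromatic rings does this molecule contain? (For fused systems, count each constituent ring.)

6

Ring A is planar and fully conjugated; 3 ring double bonds give 6 π electrons. Since 6 = 4n+2 (n=1), ring A is aromatic (pyridazine).
Ring B is fully conjugated (every ring atom contributes a p orbital); 3 ring double bonds give 6 π electrons. Since 6 = 4n+2 (n=1), ring B is aromatic (pyridine).
Rings C and D form a fused bicyclic system (with one sulfur) with 9 sp² atoms and 10 π electrons from ring double bonds plus a heteroatom lone pair. 10 = 4(2)+2, so the system is aromatic and both rings count as aromatic (benzothiophene).
Ring E is fully conjugated (every ring atom contributes a p orbital); 3 ring double bonds give 6 π electrons. Since 6 = 4n+2 (n=1), ring E is aromatic (benzene ring).
Ring F has one sp³ carbon, so it is not fully conjugated — not aromatic (cyclopentene ring).
Ring G is planar and fully conjugated; 2 ring double bonds (4 π electrons) plus a heteroatom lone pair (2) give 6 π electrons. That satisfies 4n+2 with n=1, so ring G is aromatic (thiazole).
Aromatic: A, B, C, D, E, G. Total: 6.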